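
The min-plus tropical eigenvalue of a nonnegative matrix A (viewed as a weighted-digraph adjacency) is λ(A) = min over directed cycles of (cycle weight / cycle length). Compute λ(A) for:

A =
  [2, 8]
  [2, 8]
λ(A) = 2

Enumerate directed cycles and compute their means (weight / length). Sample:
  cycle 0 → 0: weight = 2, length = 1, mean = 2/1 ≈ 2.000
  cycle 1 → 1: weight = 8, length = 1, mean = 8/1 ≈ 8.000
  cycle 0 → 1 → 0: weight = 10, length = 2, mean = 10/2 ≈ 5.000
  cycle 1 → 0 → 1: weight = 10, length = 2, mean = 10/2 ≈ 5.000
Minimum mean = 2.000, attained e.g. along the cycle 0 → 0 with weight 2 and length 1. So λ(A) = 2/1 = 2.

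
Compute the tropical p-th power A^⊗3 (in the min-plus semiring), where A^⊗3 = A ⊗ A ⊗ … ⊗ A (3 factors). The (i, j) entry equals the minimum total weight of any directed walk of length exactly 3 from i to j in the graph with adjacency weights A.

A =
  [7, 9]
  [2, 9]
A^⊗3 =
  [18, 20]
  [13, 18]

Each entry (A^⊗3)_ij equals the minimum over all length-3 walks i = v_0 → v_1 → … → v_3 = j of Σ_t A[v_t][v_{t+1}]. For example, for (i, j) = (0, 1) we minimise over 4 possible intermediate vertex sequences; the minimum is 20, attained along the walk 0 → 1 → 0 → 1.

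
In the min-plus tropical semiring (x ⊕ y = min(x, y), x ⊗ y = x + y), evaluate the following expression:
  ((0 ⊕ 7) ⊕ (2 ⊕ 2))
((0 ⊕ 7) ⊕ (2 ⊕ 2)) = 0

Expand innermost to outermost. Recall ⊕ takes the minimum of its arguments and ⊗ takes their sum. Working out the expression ((0 ⊕ 7) ⊕ (2 ⊕ 2)) gives 0.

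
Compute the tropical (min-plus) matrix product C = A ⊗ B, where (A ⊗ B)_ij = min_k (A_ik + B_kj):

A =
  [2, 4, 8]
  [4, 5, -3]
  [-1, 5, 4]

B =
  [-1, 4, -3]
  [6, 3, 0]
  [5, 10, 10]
A ⊗ B =
  [1, 6, -1]
  [2, 7, 1]
  [-2, 3, -4]

Apply the min-plus product entry-by-entry:
  C[0][0] = min over k of (A[0][0] + B[0][0] = 2 + -1 = 1, A[0][1] + B[1][0] = 4 + 6 = 10, A[0][2] + B[2][0] = 8 + 5 = 13) = 1 (attained at k = 0)
  C[0][1] = min over k of (A[0][0] + B[0][1] = 2 + 4 = 6, A[0][1] + B[1][1] = 4 + 3 = 7, A[0][2] + B[2][1] = 8 + 10 = 18) = 6 (attained at k = 0)
  C[0][2] = min over k of (A[0][0] + B[0][2] = 2 + -3 = -1, A[0][1] + B[1][2] = 4 + 0 = 4, A[0][2] + B[2][2] = 8 + 10 = 18) = -1 (attained at k = 0)
  C[1][0] = min over k of (A[1][0] + B[0][0] = 4 + -1 = 3, A[1][1] + B[1][0] = 5 + 6 = 11, A[1][2] + B[2][0] = -3 + 5 = 2) = 2 (attained at k = 2)
  C[1][1] = min over k of (A[1][0] + B[0][1] = 4 + 4 = 8, A[1][1] + B[1][1] = 5 + 3 = 8, A[1][2] + B[2][1] = -3 + 10 = 7) = 7 (attained at k = 2)
  C[1][2] = min over k of (A[1][0] + B[0][2] = 4 + -3 = 1, A[1][1] + B[1][2] = 5 + 0 = 5, A[1][2] + B[2][2] = -3 + 10 = 7) = 1 (attained at k = 0)
  C[2][0] = min over k of (A[2][0] + B[0][0] = -1 + -1 = -2, A[2][1] + B[1][0] = 5 + 6 = 11, A[2][2] + B[2][0] = 4 + 5 = 9) = -2 (attained at k = 0)
  C[2][1] = min over k of (A[2][0] + B[0][1] = -1 + 4 = 3, A[2][1] + B[1][1] = 5 + 3 = 8, A[2][2] + B[2][1] = 4 + 10 = 14) = 3 (attained at k = 0)
  C[2][2] = min over k of (A[2][0] + B[0][2] = -1 + -3 = -4, A[2][1] + B[1][2] = 5 + 0 = 5, A[2][2] + B[2][2] = 4 + 10 = 14) = -4 (attained at k = 0)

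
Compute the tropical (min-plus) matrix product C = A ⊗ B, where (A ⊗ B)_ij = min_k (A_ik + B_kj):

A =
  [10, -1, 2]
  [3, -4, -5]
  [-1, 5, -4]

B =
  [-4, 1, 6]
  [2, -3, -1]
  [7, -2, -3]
A ⊗ B =
  [1, -4, -2]
  [-2, -7, -8]
  [-5, -6, -7]

Apply the min-plus product entry-by-entry:
  C[0][0] = min over k of (A[0][0] + B[0][0] = 10 + -4 = 6, A[0][1] + B[1][0] = -1 + 2 = 1, A[0][2] + B[2][0] = 2 + 7 = 9) = 1 (attained at k = 1)
  C[0][1] = min over k of (A[0][0] + B[0][1] = 10 + 1 = 11, A[0][1] + B[1][1] = -1 + -3 = -4, A[0][2] + B[2][1] = 2 + -2 = 0) = -4 (attained at k = 1)
  C[0][2] = min over k of (A[0][0] + B[0][2] = 10 + 6 = 16, A[0][1] + B[1][2] = -1 + -1 = -2, A[0][2] + B[2][2] = 2 + -3 = -1) = -2 (attained at k = 1)
  C[1][0] = min over k of (A[1][0] + B[0][0] = 3 + -4 = -1, A[1][1] + B[1][0] = -4 + 2 = -2, A[1][2] + B[2][0] = -5 + 7 = 2) = -2 (attained at k = 1)
  C[1][1] = min over k of (A[1][0] + B[0][1] = 3 + 1 = 4, A[1][1] + B[1][1] = -4 + -3 = -7, A[1][2] + B[2][1] = -5 + -2 = -7) = -7 (attained at k = 1)
  C[1][2] = min over k of (A[1][0] + B[0][2] = 3 + 6 = 9, A[1][1] + B[1][2] = -4 + -1 = -5, A[1][2] + B[2][2] = -5 + -3 = -8) = -8 (attained at k = 2)
  C[2][0] = min over k of (A[2][0] + B[0][0] = -1 + -4 = -5, A[2][1] + B[1][0] = 5 + 2 = 7, A[2][2] + B[2][0] = -4 + 7 = 3) = -5 (attained at k = 0)
  C[2][1] = min over k of (A[2][0] + B[0][1] = -1 + 1 = 0, A[2][1] + B[1][1] = 5 + -3 = 2, A[2][2] + B[2][1] = -4 + -2 = -6) = -6 (attained at k = 2)
  C[2][2] = min over k of (A[2][0] + B[0][2] = -1 + 6 = 5, A[2][1] + B[1][2] = 5 + -1 = 4, A[2][2] + B[2][2] = -4 + -3 = -7) = -7 (attained at k = 2)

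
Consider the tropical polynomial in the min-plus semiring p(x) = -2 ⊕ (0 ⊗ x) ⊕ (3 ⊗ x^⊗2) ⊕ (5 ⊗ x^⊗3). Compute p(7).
p(7) = -2

A tropical monomial a ⊗ x^⊗i evaluates to a + i · x. Evaluating each term at x = 7:
  Term 0 contributes -2 + 0 · 7 = -2
  Term 1 contributes 0 + 1 · 7 = 7
  Term 2 contributes 3 + 2 · 7 = 17
  Term 3 contributes 5 + 3 · 7 = 26
p(7) = ⊕ of these = min[-2, 7, 17, 26] = -2.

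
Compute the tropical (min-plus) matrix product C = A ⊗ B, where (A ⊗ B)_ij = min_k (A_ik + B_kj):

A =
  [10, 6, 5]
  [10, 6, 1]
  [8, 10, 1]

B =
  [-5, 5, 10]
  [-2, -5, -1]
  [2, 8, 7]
A ⊗ B =
  [4, 1, 5]
  [3, 1, 5]
  [3, 5, 8]

Apply the min-plus product entry-by-entry:
  C[0][0] = min over k of (A[0][0] + B[0][0] = 10 + -5 = 5, A[0][1] + B[1][0] = 6 + -2 = 4, A[0][2] + B[2][0] = 5 + 2 = 7) = 4 (attained at k = 1)
  C[0][1] = min over k of (A[0][0] + B[0][1] = 10 + 5 = 15, A[0][1] + B[1][1] = 6 + -5 = 1, A[0][2] + B[2][1] = 5 + 8 = 13) = 1 (attained at k = 1)
  C[0][2] = min over k of (A[0][0] + B[0][2] = 10 + 10 = 20, A[0][1] + B[1][2] = 6 + -1 = 5, A[0][2] + B[2][2] = 5 + 7 = 12) = 5 (attained at k = 1)
  C[1][0] = min over k of (A[1][0] + B[0][0] = 10 + -5 = 5, A[1][1] + B[1][0] = 6 + -2 = 4, A[1][2] + B[2][0] = 1 + 2 = 3) = 3 (attained at k = 2)
  C[1][1] = min over k of (A[1][0] + B[0][1] = 10 + 5 = 15, A[1][1] + B[1][1] = 6 + -5 = 1, A[1][2] + B[2][1] = 1 + 8 = 9) = 1 (attained at k = 1)
  C[1][2] = min over k of (A[1][0] + B[0][2] = 10 + 10 = 20, A[1][1] + B[1][2] = 6 + -1 = 5, A[1][2] + B[2][2] = 1 + 7 = 8) = 5 (attained at k = 1)
  C[2][0] = min over k of (A[2][0] + B[0][0] = 8 + -5 = 3, A[2][1] + B[1][0] = 10 + -2 = 8, A[2][2] + B[2][0] = 1 + 2 = 3) = 3 (attained at k = 0)
  C[2][1] = min over k of (A[2][0] + B[0][1] = 8 + 5 = 13, A[2][1] + B[1][1] = 10 + -5 = 5, A[2][2] + B[2][1] = 1 + 8 = 9) = 5 (attained at k = 1)
  C[2][2] = min over k of (A[2][0] + B[0][2] = 8 + 10 = 18, A[2][1] + B[1][2] = 10 + -1 = 9, A[2][2] + B[2][2] = 1 + 7 = 8) = 8 (attained at k = 2)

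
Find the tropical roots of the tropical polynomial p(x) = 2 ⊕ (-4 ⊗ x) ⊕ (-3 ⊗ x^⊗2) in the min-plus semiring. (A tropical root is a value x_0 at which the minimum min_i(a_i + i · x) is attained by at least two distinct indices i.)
Roots: {-1, 6}

Each tropical root is a break point of the lower envelope of the lines y = a_i + i · x (there are 3 lines, with slopes 0, 1, ..., 2). Only the lines that attain the minimum somewhere contribute to roots; other lines are dominated. Here the surviving (envelope) indices are i = 2, i = 1, i = 0.
Intersections between consecutive envelope lines give the roots: for adjacent envelope indices i < j the intersection is x = (a_i − a_j) / (j − i). Reading off the sorted break points: {-1, 6}.
Verification: at each break x_0, at least two indices attain the minimum of min_i(a_i + i · x_0).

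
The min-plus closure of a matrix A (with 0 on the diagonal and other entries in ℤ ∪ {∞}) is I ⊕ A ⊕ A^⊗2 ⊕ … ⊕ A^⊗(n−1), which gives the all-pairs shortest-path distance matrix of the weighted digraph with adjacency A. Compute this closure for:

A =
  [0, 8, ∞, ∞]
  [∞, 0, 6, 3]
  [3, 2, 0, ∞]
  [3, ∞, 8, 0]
Closure =
  [0, 8, 14, 11]
  [6, 0, 6, 3]
  [3, 2, 0, 5]
  [3, 10, 8, 0]

This is the Floyd-Warshall all-pairs shortest-path computation. For each intermediate vertex k = 0, 1, …, 3, update dist[i][j] ← min(dist[i][j], dist[i][k] + dist[k][j]). The final matrix gives, for each (i, j), the minimum total weight of any directed path from i to j (possibly empty when i = j).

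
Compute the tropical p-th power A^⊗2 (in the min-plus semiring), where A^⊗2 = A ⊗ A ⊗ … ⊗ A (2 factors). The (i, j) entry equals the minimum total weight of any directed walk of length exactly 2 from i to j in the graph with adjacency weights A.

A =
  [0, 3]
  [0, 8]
A^⊗2 =
  [0, 3]
  [0, 3]

Each entry (A^⊗2)_ij equals the minimum over all length-2 walks i = v_0 → v_1 → … → v_2 = j of Σ_t A[v_t][v_{t+1}]. For example, for (i, j) = (0, 1) we minimise over 2 possible intermediate vertex sequences; the minimum is 3, attained along the walk 0 → 0 → 1.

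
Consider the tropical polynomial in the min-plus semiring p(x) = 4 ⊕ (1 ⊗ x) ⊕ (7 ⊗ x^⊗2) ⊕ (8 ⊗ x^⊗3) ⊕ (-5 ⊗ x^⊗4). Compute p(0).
p(0) = -5

A tropical monomial a ⊗ x^⊗i evaluates to a + i · x. Evaluating each term at x = 0:
  Term 0 contributes 4 + 0 · 0 = 4
  Term 1 contributes 1 + 1 · 0 = 1
  Term 2 contributes 7 + 2 · 0 = 7
  Term 3 contributes 8 + 3 · 0 = 8
  Term 4 contributes -5 + 4 · 0 = -5
p(0) = ⊕ of these = min[4, 1, 7, 8, -5] = -5.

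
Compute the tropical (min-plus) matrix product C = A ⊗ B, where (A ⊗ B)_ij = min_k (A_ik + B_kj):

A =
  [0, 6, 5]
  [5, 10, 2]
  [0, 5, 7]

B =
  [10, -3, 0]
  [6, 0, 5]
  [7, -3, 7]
A ⊗ B =
  [10, -3, 0]
  [9, -1, 5]
  [10, -3, 0]

Apply the min-plus product entry-by-entry:
  C[0][0] = min over k of (A[0][0] + B[0][0] = 0 + 10 = 10, A[0][1] + B[1][0] = 6 + 6 = 12, A[0][2] + B[2][0] = 5 + 7 = 12) = 10 (attained at k = 0)
  C[0][1] = min over k of (A[0][0] + B[0][1] = 0 + -3 = -3, A[0][1] + B[1][1] = 6 + 0 = 6, A[0][2] + B[2][1] = 5 + -3 = 2) = -3 (attained at k = 0)
  C[0][2] = min over k of (A[0][0] + B[0][2] = 0 + 0 = 0, A[0][1] + B[1][2] = 6 + 5 = 11, A[0][2] + B[2][2] = 5 + 7 = 12) = 0 (attained at k = 0)
  C[1][0] = min over k of (A[1][0] + B[0][0] = 5 + 10 = 15, A[1][1] + B[1][0] = 10 + 6 = 16, A[1][2] + B[2][0] = 2 + 7 = 9) = 9 (attained at k = 2)
  C[1][1] = min over k of (A[1][0] + B[0][1] = 5 + -3 = 2, A[1][1] + B[1][1] = 10 + 0 = 10, A[1][2] + B[2][1] = 2 + -3 = -1) = -1 (attained at k = 2)
  C[1][2] = min over k of (A[1][0] + B[0][2] = 5 + 0 = 5, A[1][1] + B[1][2] = 10 + 5 = 15, A[1][2] + B[2][2] = 2 + 7 = 9) = 5 (attained at k = 0)
  C[2][0] = min over k of (A[2][0] + B[0][0] = 0 + 10 = 10, A[2][1] + B[1][0] = 5 + 6 = 11, A[2][2] + B[2][0] = 7 + 7 = 14) = 10 (attained at k = 0)
  C[2][1] = min over k of (A[2][0] + B[0][1] = 0 + -3 = -3, A[2][1] + B[1][1] = 5 + 0 = 5, A[2][2] + B[2][1] = 7 + -3 = 4) = -3 (attained at k = 0)
  C[2][2] = min over k of (A[2][0] + B[0][2] = 0 + 0 = 0, A[2][1] + B[1][2] = 5 + 5 = 10, A[2][2] + B[2][2] = 7 + 7 = 14) = 0 (attained at k = 0)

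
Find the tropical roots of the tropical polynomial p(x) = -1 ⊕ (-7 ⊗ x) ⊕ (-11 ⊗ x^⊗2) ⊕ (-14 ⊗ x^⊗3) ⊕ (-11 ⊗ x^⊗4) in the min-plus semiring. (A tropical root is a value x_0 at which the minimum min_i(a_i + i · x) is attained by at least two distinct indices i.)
Roots: {-3, 3, 4, 6}

Each tropical root is a break point of the lower envelope of the lines y = a_i + i · x (there are 5 lines, with slopes 0, 1, ..., 4). Only the lines that attain the minimum somewhere contribute to roots; other lines are dominated. Here the surviving (envelope) indices are i = 4, i = 3, i = 2, i = 1, i = 0.
Intersections between consecutive envelope lines give the roots: for adjacent envelope indices i < j the intersection is x = (a_i − a_j) / (j − i). Reading off the sorted break points: {-3, 3, 4, 6}.
Verification: at each break x_0, at least two indices attain the minimum of min_i(a_i + i · x_0).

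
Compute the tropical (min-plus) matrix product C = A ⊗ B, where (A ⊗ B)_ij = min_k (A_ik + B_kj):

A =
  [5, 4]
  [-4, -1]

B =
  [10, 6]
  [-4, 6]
A ⊗ B =
  [0, 10]
  [-5, 2]

Apply the min-plus product entry-by-entry:
  C[0][0] = min over k of (A[0][0] + B[0][0] = 5 + 10 = 15, A[0][1] + B[1][0] = 4 + -4 = 0) = 0 (attained at k = 1)
  C[0][1] = min over k of (A[0][0] + B[0][1] = 5 + 6 = 11, A[0][1] + B[1][1] = 4 + 6 = 10) = 10 (attained at k = 1)
  C[1][0] = min over k of (A[1][0] + B[0][0] = -4 + 10 = 6, A[1][1] + B[1][0] = -1 + -4 = -5) = -5 (attained at k = 1)
  C[1][1] = min over k of (A[1][0] + B[0][1] = -4 + 6 = 2, A[1][1] + B[1][1] = -1 + 6 = 5) = 2 (attained at k = 0)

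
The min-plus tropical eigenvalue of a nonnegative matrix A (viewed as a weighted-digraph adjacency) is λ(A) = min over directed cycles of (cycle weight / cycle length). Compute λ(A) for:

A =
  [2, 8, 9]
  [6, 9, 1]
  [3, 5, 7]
λ(A) = 2

Enumerate directed cycles and compute their means (weight / length). Sample:
  cycle 0 → 0: weight = 2, length = 1, mean = 2/1 ≈ 2.000
  cycle 1 → 1: weight = 9, length = 1, mean = 9/1 ≈ 9.000
  cycle 2 → 2: weight = 7, length = 1, mean = 7/1 ≈ 7.000
  cycle 0 → 1 → 0: weight = 14, length = 2, mean = 14/2 ≈ 7.000
  cycle 0 → 2 → 0: weight = 12, length = 2, mean = 12/2 ≈ 6.000
  cycle 1 → 0 → 1: weight = 14, length = 2, mean = 14/2 ≈ 7.000
Minimum mean = 2.000, attained e.g. along the cycle 0 → 0 with weight 2 and length 1. So λ(A) = 2/1 = 2.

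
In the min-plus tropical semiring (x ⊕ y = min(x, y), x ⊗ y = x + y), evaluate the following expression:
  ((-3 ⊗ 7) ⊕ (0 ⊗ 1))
((-3 ⊗ 7) ⊕ (0 ⊗ 1)) = 1

Expand innermost to outermost. Recall ⊕ takes the minimum of its arguments and ⊗ takes their sum. Working out the expression ((-3 ⊗ 7) ⊕ (0 ⊗ 1)) gives 1.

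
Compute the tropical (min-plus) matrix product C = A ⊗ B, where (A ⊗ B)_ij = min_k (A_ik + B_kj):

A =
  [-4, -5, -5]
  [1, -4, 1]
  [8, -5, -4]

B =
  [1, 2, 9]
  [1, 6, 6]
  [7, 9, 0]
A ⊗ B =
  [-4, -2, -5]
  [-3, 2, 1]
  [-4, 1, -4]

Apply the min-plus product entry-by-entry:
  C[0][0] = min over k of (A[0][0] + B[0][0] = -4 + 1 = -3, A[0][1] + B[1][0] = -5 + 1 = -4, A[0][2] + B[2][0] = -5 + 7 = 2) = -4 (attained at k = 1)
  C[0][1] = min over k of (A[0][0] + B[0][1] = -4 + 2 = -2, A[0][1] + B[1][1] = -5 + 6 = 1, A[0][2] + B[2][1] = -5 + 9 = 4) = -2 (attained at k = 0)
  C[0][2] = min over k of (A[0][0] + B[0][2] = -4 + 9 = 5, A[0][1] + B[1][2] = -5 + 6 = 1, A[0][2] + B[2][2] = -5 + 0 = -5) = -5 (attained at k = 2)
  C[1][0] = min over k of (A[1][0] + B[0][0] = 1 + 1 = 2, A[1][1] + B[1][0] = -4 + 1 = -3, A[1][2] + B[2][0] = 1 + 7 = 8) = -3 (attained at k = 1)
  C[1][1] = min over k of (A[1][0] + B[0][1] = 1 + 2 = 3, A[1][1] + B[1][1] = -4 + 6 = 2, A[1][2] + B[2][1] = 1 + 9 = 10) = 2 (attained at k = 1)
  C[1][2] = min over k of (A[1][0] + B[0][2] = 1 + 9 = 10, A[1][1] + B[1][2] = -4 + 6 = 2, A[1][2] + B[2][2] = 1 + 0 = 1) = 1 (attained at k = 2)
  C[2][0] = min over k of (A[2][0] + B[0][0] = 8 + 1 = 9, A[2][1] + B[1][0] = -5 + 1 = -4, A[2][2] + B[2][0] = -4 + 7 = 3) = -4 (attained at k = 1)
  C[2][1] = min over k of (A[2][0] + B[0][1] = 8 + 2 = 10, A[2][1] + B[1][1] = -5 + 6 = 1, A[2][2] + B[2][1] = -4 + 9 = 5) = 1 (attained at k = 1)
  C[2][2] = min over k of (A[2][0] + B[0][2] = 8 + 9 = 17, A[2][1] + B[1][2] = -5 + 6 = 1, A[2][2] + B[2][2] = -4 + 0 = -4) = -4 (attained at k = 2)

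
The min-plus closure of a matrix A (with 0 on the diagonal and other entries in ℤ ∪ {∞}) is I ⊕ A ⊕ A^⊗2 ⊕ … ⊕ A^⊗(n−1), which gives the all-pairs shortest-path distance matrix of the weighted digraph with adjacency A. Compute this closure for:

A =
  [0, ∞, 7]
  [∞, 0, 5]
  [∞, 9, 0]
Closure =
  [0, 16, 7]
  [∞, 0, 5]
  [∞, 9, 0]

This is the Floyd-Warshall all-pairs shortest-path computation. For each intermediate vertex k = 0, 1, …, 2, update dist[i][j] ← min(dist[i][j], dist[i][k] + dist[k][j]). The final matrix gives, for each (i, j), the minimum total weight of any directed path from i to j (possibly empty when i = j).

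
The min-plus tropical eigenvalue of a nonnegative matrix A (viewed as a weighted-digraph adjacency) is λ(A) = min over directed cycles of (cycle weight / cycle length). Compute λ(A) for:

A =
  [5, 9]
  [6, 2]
λ(A) = 2

Enumerate directed cycles and compute their means (weight / length). Sample:
  cycle 0 → 0: weight = 5, length = 1, mean = 5/1 ≈ 5.000
  cycle 1 → 1: weight = 2, length = 1, mean = 2/1 ≈ 2.000
  cycle 0 → 1 → 0: weight = 15, length = 2, mean = 15/2 ≈ 7.500
  cycle 1 → 0 → 1: weight = 15, length = 2, mean = 15/2 ≈ 7.500
Minimum mean = 2.000, attained e.g. along the cycle 1 → 1 with weight 2 and length 1. So λ(A) = 2/1 = 2.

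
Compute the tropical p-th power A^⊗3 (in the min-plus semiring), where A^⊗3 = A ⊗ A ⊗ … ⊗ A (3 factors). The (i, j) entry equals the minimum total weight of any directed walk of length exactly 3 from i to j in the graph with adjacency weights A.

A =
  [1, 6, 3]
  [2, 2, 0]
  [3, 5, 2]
A^⊗3 =
  [3, 8, 5]
  [4, 6, 4]
  [5, 9, 6]

Each entry (A^⊗3)_ij equals the minimum over all length-3 walks i = v_0 → v_1 → … → v_3 = j of Σ_t A[v_t][v_{t+1}]. For example, for (i, j) = (0, 2) we minimise over 9 possible intermediate vertex sequences; the minimum is 5, attained along the walk 0 → 0 → 0 → 2.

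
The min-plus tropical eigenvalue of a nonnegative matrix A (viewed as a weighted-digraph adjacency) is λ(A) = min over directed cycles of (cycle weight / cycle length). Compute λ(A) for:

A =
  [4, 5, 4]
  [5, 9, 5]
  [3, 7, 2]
λ(A) = 2

Enumerate directed cycles and compute their means (weight / length). Sample:
  cycle 0 → 0: weight = 4, length = 1, mean = 4/1 ≈ 4.000
  cycle 1 → 1: weight = 9, length = 1, mean = 9/1 ≈ 9.000
  cycle 2 → 2: weight = 2, length = 1, mean = 2/1 ≈ 2.000
  cycle 0 → 1 → 0: weight = 10, length = 2, mean = 10/2 ≈ 5.000
  cycle 0 → 2 → 0: weight = 7, length = 2, mean = 7/2 ≈ 3.500
  cycle 1 → 0 → 1: weight = 10, length = 2, mean = 10/2 ≈ 5.000
Minimum mean = 2.000, attained e.g. along the cycle 2 → 2 with weight 2 and length 1. So λ(A) = 2/1 = 2.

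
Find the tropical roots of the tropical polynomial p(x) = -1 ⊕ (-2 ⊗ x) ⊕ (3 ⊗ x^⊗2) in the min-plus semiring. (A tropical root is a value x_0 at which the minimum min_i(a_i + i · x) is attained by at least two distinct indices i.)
Roots: {-5, 1}

Each tropical root is a break point of the lower envelope of the lines y = a_i + i · x (there are 3 lines, with slopes 0, 1, ..., 2). Only the lines that attain the minimum somewhere contribute to roots; other lines are dominated. Here the surviving (envelope) indices are i = 2, i = 1, i = 0.
Intersections between consecutive envelope lines give the roots: for adjacent envelope indices i < j the intersection is x = (a_i − a_j) / (j − i). Reading off the sorted break points: {-5, 1}.
Verification: at each break x_0, at least two indices attain the minimum of min_i(a_i + i · x_0).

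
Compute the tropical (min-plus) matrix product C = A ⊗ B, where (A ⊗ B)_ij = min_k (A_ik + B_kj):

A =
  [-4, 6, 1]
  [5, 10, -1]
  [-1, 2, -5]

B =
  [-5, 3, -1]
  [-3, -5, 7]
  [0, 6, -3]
A ⊗ B =
  [-9, -1, -5]
  [-1, 5, -4]
  [-6, -3, -8]

Apply the min-plus product entry-by-entry:
  C[0][0] = min over k of (A[0][0] + B[0][0] = -4 + -5 = -9, A[0][1] + B[1][0] = 6 + -3 = 3, A[0][2] + B[2][0] = 1 + 0 = 1) = -9 (attained at k = 0)
  C[0][1] = min over k of (A[0][0] + B[0][1] = -4 + 3 = -1, A[0][1] + B[1][1] = 6 + -5 = 1, A[0][2] + B[2][1] = 1 + 6 = 7) = -1 (attained at k = 0)
  C[0][2] = min over k of (A[0][0] + B[0][2] = -4 + -1 = -5, A[0][1] + B[1][2] = 6 + 7 = 13, A[0][2] + B[2][2] = 1 + -3 = -2) = -5 (attained at k = 0)
  C[1][0] = min over k of (A[1][0] + B[0][0] = 5 + -5 = 0, A[1][1] + B[1][0] = 10 + -3 = 7, A[1][2] + B[2][0] = -1 + 0 = -1) = -1 (attained at k = 2)
  C[1][1] = min over k of (A[1][0] + B[0][1] = 5 + 3 = 8, A[1][1] + B[1][1] = 10 + -5 = 5, A[1][2] + B[2][1] = -1 + 6 = 5) = 5 (attained at k = 1)
  C[1][2] = min over k of (A[1][0] + B[0][2] = 5 + -1 = 4, A[1][1] + B[1][2] = 10 + 7 = 17, A[1][2] + B[2][2] = -1 + -3 = -4) = -4 (attained at k = 2)
  C[2][0] = min over k of (A[2][0] + B[0][0] = -1 + -5 = -6, A[2][1] + B[1][0] = 2 + -3 = -1, A[2][2] + B[2][0] = -5 + 0 = -5) = -6 (attained at k = 0)
  C[2][1] = min over k of (A[2][0] + B[0][1] = -1 + 3 = 2, A[2][1] + B[1][1] = 2 + -5 = -3, A[2][2] + B[2][1] = -5 + 6 = 1) = -3 (attained at k = 1)
  C[2][2] = min over k of (A[2][0] + B[0][2] = -1 + -1 = -2, A[2][1] + B[1][2] = 2 + 7 = 9, A[2][2] + B[2][2] = -5 + -3 = -8) = -8 (attained at k = 2)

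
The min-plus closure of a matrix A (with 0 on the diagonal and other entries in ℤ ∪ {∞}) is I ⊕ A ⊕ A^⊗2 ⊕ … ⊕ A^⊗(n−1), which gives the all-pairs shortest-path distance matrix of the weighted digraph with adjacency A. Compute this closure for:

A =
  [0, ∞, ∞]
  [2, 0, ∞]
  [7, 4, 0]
Closure =
  [0, ∞, ∞]
  [2, 0, ∞]
  [6, 4, 0]

This is the Floyd-Warshall all-pairs shortest-path computation. For each intermediate vertex k = 0, 1, …, 2, update dist[i][j] ← min(dist[i][j], dist[i][k] + dist[k][j]). The final matrix gives, for each (i, j), the minimum total weight of any directed path from i to j (possibly empty when i = j).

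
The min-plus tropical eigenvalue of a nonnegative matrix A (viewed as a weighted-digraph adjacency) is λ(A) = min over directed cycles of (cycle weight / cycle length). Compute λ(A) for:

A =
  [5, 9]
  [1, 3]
λ(A) = 3

Enumerate directed cycles and compute their means (weight / length). Sample:
  cycle 0 → 0: weight = 5, length = 1, mean = 5/1 ≈ 5.000
  cycle 1 → 1: weight = 3, length = 1, mean = 3/1 ≈ 3.000
  cycle 0 → 1 → 0: weight = 10, length = 2, mean = 10/2 ≈ 5.000
  cycle 1 → 0 → 1: weight = 10, length = 2, mean = 10/2 ≈ 5.000
Minimum mean = 3.000, attained e.g. along the cycle 1 → 1 with weight 3 and length 1. So λ(A) = 3/1 = 3.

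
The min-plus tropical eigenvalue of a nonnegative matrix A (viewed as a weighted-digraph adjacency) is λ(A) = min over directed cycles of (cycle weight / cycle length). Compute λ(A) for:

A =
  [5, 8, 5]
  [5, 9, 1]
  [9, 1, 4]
λ(A) = 1

Enumerate directed cycles and compute their means (weight / length). Sample:
  cycle 0 → 0: weight = 5, length = 1, mean = 5/1 ≈ 5.000
  cycle 1 → 1: weight = 9, length = 1, mean = 9/1 ≈ 9.000
  cycle 2 → 2: weight = 4, length = 1, mean = 4/1 ≈ 4.000
  cycle 0 → 1 → 0: weight = 13, length = 2, mean = 13/2 ≈ 6.500
  cycle 0 → 2 → 0: weight = 14, length = 2, mean = 14/2 ≈ 7.000
  cycle 1 → 0 → 1: weight = 13, length = 2, mean = 13/2 ≈ 6.500
Minimum mean = 1.000, attained e.g. along the cycle 1 → 2 → 1 with weight 2 and length 2. So λ(A) = 2/2 = 1.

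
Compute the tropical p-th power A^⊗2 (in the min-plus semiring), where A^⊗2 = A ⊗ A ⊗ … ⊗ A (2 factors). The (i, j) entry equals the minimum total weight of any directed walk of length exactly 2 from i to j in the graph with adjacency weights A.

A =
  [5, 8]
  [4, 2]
A^⊗2 =
  [10, 10]
  [6, 4]

Each entry (A^⊗2)_ij equals the minimum over all length-2 walks i = v_0 → v_1 → … → v_2 = j of Σ_t A[v_t][v_{t+1}]. For example, for (i, j) = (0, 1) we minimise over 2 possible intermediate vertex sequences; the minimum is 10, attained along the walk 0 → 1 → 1.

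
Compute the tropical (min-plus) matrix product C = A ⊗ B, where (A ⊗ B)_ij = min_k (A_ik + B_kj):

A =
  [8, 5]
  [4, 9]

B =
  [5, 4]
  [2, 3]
A ⊗ B =
  [7, 8]
  [9, 8]

Apply the min-plus product entry-by-entry:
  C[0][0] = min over k of (A[0][0] + B[0][0] = 8 + 5 = 13, A[0][1] + B[1][0] = 5 + 2 = 7) = 7 (attained at k = 1)
  C[0][1] = min over k of (A[0][0] + B[0][1] = 8 + 4 = 12, A[0][1] + B[1][1] = 5 + 3 = 8) = 8 (attained at k = 1)
  C[1][0] = min over k of (A[1][0] + B[0][0] = 4 + 5 = 9, A[1][1] + B[1][0] = 9 + 2 = 11) = 9 (attained at k = 0)
  C[1][1] = min over k of (A[1][0] + B[0][1] = 4 + 4 = 8, A[1][1] + B[1][1] = 9 + 3 = 12) = 8 (attained at k = 0)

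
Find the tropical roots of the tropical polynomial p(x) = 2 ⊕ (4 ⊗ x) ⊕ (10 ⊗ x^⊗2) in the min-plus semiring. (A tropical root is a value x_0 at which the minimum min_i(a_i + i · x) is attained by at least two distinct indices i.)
Roots: {-6, -2}

Each tropical root is a break point of the lower envelope of the lines y = a_i + i · x (there are 3 lines, with slopes 0, 1, ..., 2). Only the lines that attain the minimum somewhere contribute to roots; other lines are dominated. Here the surviving (envelope) indices are i = 2, i = 1, i = 0.
Intersections between consecutive envelope lines give the roots: for adjacent envelope indices i < j the intersection is x = (a_i − a_j) / (j − i). Reading off the sorted break points: {-6, -2}.
Verification: at each break x_0, at least two indices attain the minimum of min_i(a_i + i · x_0).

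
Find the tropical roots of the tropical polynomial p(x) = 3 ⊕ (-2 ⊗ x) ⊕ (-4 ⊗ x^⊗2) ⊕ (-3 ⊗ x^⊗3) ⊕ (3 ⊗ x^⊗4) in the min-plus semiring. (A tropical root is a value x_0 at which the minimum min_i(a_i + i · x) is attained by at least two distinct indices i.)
Roots: {-6, -1, 2, 5}

Each tropical root is a break point of the lower envelope of the lines y = a_i + i · x (there are 5 lines, with slopes 0, 1, ..., 4). Only the lines that attain the minimum somewhere contribute to roots; other lines are dominated. Here the surviving (envelope) indices are i = 4, i = 3, i = 2, i = 1, i = 0.
Intersections between consecutive envelope lines give the roots: for adjacent envelope indices i < j the intersection is x = (a_i − a_j) / (j − i). Reading off the sorted break points: {-6, -1, 2, 5}.
Verification: at each break x_0, at least two indices attain the minimum of min_i(a_i + i · x_0).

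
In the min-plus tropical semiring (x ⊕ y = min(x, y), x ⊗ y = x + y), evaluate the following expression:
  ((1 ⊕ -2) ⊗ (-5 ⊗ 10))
((1 ⊕ -2) ⊗ (-5 ⊗ 10)) = 3

Expand innermost to outermost. Recall ⊕ takes the minimum of its arguments and ⊗ takes their sum. Working out the expression ((1 ⊕ -2) ⊗ (-5 ⊗ 10)) gives 3.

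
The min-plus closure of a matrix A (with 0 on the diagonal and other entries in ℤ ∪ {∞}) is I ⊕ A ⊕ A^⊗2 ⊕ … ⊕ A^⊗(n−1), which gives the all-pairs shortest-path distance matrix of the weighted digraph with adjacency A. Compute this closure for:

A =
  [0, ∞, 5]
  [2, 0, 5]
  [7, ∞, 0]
Closure =
  [0, ∞, 5]
  [2, 0, 5]
  [7, ∞, 0]

This is the Floyd-Warshall all-pairs shortest-path computation. For each intermediate vertex k = 0, 1, …, 2, update dist[i][j] ← min(dist[i][j], dist[i][k] + dist[k][j]). The final matrix gives, for each (i, j), the minimum total weight of any directed path from i to j (possibly empty when i = j).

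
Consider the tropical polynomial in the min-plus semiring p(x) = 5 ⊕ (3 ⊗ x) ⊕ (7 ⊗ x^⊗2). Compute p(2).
p(2) = 5

A tropical monomial a ⊗ x^⊗i evaluates to a + i · x. Evaluating each term at x = 2:
  Term 0 contributes 5 + 0 · 2 = 5
  Term 1 contributes 3 + 1 · 2 = 5
  Term 2 contributes 7 + 2 · 2 = 11
p(2) = ⊕ of these = min[5, 5, 11] = 5.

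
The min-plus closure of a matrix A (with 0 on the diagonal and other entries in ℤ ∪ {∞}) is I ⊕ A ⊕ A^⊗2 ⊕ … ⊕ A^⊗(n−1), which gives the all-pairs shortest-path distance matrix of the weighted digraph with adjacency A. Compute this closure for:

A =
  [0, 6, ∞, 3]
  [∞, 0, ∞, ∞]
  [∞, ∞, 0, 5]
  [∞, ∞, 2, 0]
Closure =
  [0, 6, 5, 3]
  [∞, 0, ∞, ∞]
  [∞, ∞, 0, 5]
  [∞, ∞, 2, 0]

This is the Floyd-Warshall all-pairs shortest-path computation. For each intermediate vertex k = 0, 1, …, 3, update dist[i][j] ← min(dist[i][j], dist[i][k] + dist[k][j]). The final matrix gives, for each (i, j), the minimum total weight of any directed path from i to j (possibly empty when i = j).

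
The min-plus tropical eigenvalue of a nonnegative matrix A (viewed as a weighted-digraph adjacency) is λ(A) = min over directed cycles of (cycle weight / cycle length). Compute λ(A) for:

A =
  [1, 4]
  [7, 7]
λ(A) = 1

Enumerate directed cycles and compute their means (weight / length). Sample:
  cycle 0 → 0: weight = 1, length = 1, mean = 1/1 ≈ 1.000
  cycle 1 → 1: weight = 7, length = 1, mean = 7/1 ≈ 7.000
  cycle 0 → 1 → 0: weight = 11, length = 2, mean = 11/2 ≈ 5.500
  cycle 1 → 0 → 1: weight = 11, length = 2, mean = 11/2 ≈ 5.500
Minimum mean = 1.000, attained e.g. along the cycle 0 → 0 with weight 1 and length 1. So λ(A) = 1/1 = 1.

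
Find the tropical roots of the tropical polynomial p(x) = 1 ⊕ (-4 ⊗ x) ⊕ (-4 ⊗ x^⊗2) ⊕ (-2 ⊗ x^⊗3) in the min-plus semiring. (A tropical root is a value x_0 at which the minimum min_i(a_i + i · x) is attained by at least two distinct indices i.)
Roots: {-2, 0, 5}

Each tropical root is a break point of the lower envelope of the lines y = a_i + i · x (there are 4 lines, with slopes 0, 1, ..., 3). Only the lines that attain the minimum somewhere contribute to roots; other lines are dominated. Here the surviving (envelope) indices are i = 3, i = 2, i = 1, i = 0.
Intersections between consecutive envelope lines give the roots: for adjacent envelope indices i < j the intersection is x = (a_i − a_j) / (j − i). Reading off the sorted break points: {-2, 0, 5}.
Verification: at each break x_0, at least two indices attain the minimum of min_i(a_i + i · x_0).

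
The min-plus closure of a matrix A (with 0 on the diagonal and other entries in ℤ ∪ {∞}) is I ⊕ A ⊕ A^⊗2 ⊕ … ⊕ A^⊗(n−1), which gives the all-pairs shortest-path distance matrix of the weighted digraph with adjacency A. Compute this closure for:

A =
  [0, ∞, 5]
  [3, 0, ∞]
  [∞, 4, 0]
Closure =
  [0, 9, 5]
  [3, 0, 8]
  [7, 4, 0]

This is the Floyd-Warshall all-pairs shortest-path computation. For each intermediate vertex k = 0, 1, …, 2, update dist[i][j] ← min(dist[i][j], dist[i][k] + dist[k][j]). The final matrix gives, for each (i, j), the minimum total weight of any directed path from i to j (possibly empty when i = j).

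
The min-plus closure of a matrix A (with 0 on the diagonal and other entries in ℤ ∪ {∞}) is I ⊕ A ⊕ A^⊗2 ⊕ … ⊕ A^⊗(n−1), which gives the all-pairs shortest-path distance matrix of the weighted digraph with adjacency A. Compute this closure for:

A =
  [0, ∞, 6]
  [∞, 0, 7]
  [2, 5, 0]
Closure =
  [0, 11, 6]
  [9, 0, 7]
  [2, 5, 0]

This is the Floyd-Warshall all-pairs shortest-path computation. For each intermediate vertex k = 0, 1, …, 2, update dist[i][j] ← min(dist[i][j], dist[i][k] + dist[k][j]). The final matrix gives, for each (i, j), the minimum total weight of any directed path from i to j (possibly empty when i = j).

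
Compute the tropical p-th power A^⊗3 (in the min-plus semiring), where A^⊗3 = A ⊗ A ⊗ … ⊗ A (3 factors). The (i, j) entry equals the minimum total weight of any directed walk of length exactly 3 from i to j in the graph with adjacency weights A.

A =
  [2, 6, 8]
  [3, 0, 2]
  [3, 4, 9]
A^⊗3 =
  [6, 6, 8]
  [3, 0, 2]
  [7, 4, 6]

Each entry (A^⊗3)_ij equals the minimum over all length-3 walks i = v_0 → v_1 → … → v_3 = j of Σ_t A[v_t][v_{t+1}]. For example, for (i, j) = (0, 2) we minimise over 9 possible intermediate vertex sequences; the minimum is 8, attained along the walk 0 → 1 → 1 → 2.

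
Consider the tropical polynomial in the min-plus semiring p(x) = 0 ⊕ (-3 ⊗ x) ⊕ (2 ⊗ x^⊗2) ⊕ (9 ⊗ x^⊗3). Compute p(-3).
p(-3) = -6

A tropical monomial a ⊗ x^⊗i evaluates to a + i · x. Evaluating each term at x = -3:
  Term 0 contributes 0 + 0 · -3 = 0
  Term 1 contributes -3 + 1 · -3 = -6
  Term 2 contributes 2 + 2 · -3 = -4
  Term 3 contributes 9 + 3 · -3 = 0
p(-3) = ⊕ of these = min[0, -6, -4, 0] = -6.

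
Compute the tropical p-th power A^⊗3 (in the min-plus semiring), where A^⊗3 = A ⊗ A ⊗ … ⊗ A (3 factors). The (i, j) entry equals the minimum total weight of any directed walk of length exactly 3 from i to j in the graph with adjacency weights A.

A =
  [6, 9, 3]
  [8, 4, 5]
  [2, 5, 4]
A^⊗3 =
  [9, 12, 8]
  [11, 12, 10]
  [7, 10, 9]

Each entry (A^⊗3)_ij equals the minimum over all length-3 walks i = v_0 → v_1 → … → v_3 = j of Σ_t A[v_t][v_{t+1}]. For example, for (i, j) = (0, 2) we minimise over 9 possible intermediate vertex sequences; the minimum is 8, attained along the walk 0 → 2 → 0 → 2.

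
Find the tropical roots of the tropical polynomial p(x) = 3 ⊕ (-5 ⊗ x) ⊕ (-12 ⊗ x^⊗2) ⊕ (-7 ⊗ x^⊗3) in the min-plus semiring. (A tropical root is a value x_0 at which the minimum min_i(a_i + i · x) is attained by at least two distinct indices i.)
Roots: {-5, 7, 8}

Each tropical root is a break point of the lower envelope of the lines y = a_i + i · x (there are 4 lines, with slopes 0, 1, ..., 3). Only the lines that attain the minimum somewhere contribute to roots; other lines are dominated. Here the surviving (envelope) indices are i = 3, i = 2, i = 1, i = 0.
Intersections between consecutive envelope lines give the roots: for adjacent envelope indices i < j the intersection is x = (a_i − a_j) / (j − i). Reading off the sorted break points: {-5, 7, 8}.
Verification: at each break x_0, at least two indices attain the minimum of min_i(a_i + i · x_0).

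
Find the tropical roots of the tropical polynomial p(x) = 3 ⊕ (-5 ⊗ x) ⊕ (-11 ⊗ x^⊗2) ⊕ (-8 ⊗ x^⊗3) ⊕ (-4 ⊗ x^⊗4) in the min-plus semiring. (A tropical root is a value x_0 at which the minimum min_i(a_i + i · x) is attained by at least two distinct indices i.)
Roots: {-4, -3, 6, 8}

Each tropical root is a break point of the lower envelope of the lines y = a_i + i · x (there are 5 lines, with slopes 0, 1, ..., 4). Only the lines that attain the minimum somewhere contribute to roots; other lines are dominated. Here the surviving (envelope) indices are i = 4, i = 3, i = 2, i = 1, i = 0.
Intersections between consecutive envelope lines give the roots: for adjacent envelope indices i < j the intersection is x = (a_i − a_j) / (j − i). Reading off the sorted break points: {-4, -3, 6, 8}.
Verification: at each break x_0, at least two indices attain the minimum of min_i(a_i + i · x_0).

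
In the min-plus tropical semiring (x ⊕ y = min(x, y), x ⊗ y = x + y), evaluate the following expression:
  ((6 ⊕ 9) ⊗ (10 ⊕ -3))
((6 ⊕ 9) ⊗ (10 ⊕ -3)) = 3

Expand innermost to outermost. Recall ⊕ takes the minimum of its arguments and ⊗ takes their sum. Working out the expression ((6 ⊕ 9) ⊗ (10 ⊕ -3)) gives 3.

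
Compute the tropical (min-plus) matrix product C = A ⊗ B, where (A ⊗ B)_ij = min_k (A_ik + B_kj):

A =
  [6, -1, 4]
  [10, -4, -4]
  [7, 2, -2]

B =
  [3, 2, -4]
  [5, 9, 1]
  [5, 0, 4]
A ⊗ B =
  [4, 4, 0]
  [1, -4, -3]
  [3, -2, 2]

Apply the min-plus product entry-by-entry:
  C[0][0] = min over k of (A[0][0] + B[0][0] = 6 + 3 = 9, A[0][1] + B[1][0] = -1 + 5 = 4, A[0][2] + B[2][0] = 4 + 5 = 9) = 4 (attained at k = 1)
  C[0][1] = min over k of (A[0][0] + B[0][1] = 6 + 2 = 8, A[0][1] + B[1][1] = -1 + 9 = 8, A[0][2] + B[2][1] = 4 + 0 = 4) = 4 (attained at k = 2)
  C[0][2] = min over k of (A[0][0] + B[0][2] = 6 + -4 = 2, A[0][1] + B[1][2] = -1 + 1 = 0, A[0][2] + B[2][2] = 4 + 4 = 8) = 0 (attained at k = 1)
  C[1][0] = min over k of (A[1][0] + B[0][0] = 10 + 3 = 13, A[1][1] + B[1][0] = -4 + 5 = 1, A[1][2] + B[2][0] = -4 + 5 = 1) = 1 (attained at k = 1)
  C[1][1] = min over k of (A[1][0] + B[0][1] = 10 + 2 = 12, A[1][1] + B[1][1] = -4 + 9 = 5, A[1][2] + B[2][1] = -4 + 0 = -4) = -4 (attained at k = 2)
  C[1][2] = min over k of (A[1][0] + B[0][2] = 10 + -4 = 6, A[1][1] + B[1][2] = -4 + 1 = -3, A[1][2] + B[2][2] = -4 + 4 = 0) = -3 (attained at k = 1)
  C[2][0] = min over k of (A[2][0] + B[0][0] = 7 + 3 = 10, A[2][1] + B[1][0] = 2 + 5 = 7, A[2][2] + B[2][0] = -2 + 5 = 3) = 3 (attained at k = 2)
  C[2][1] = min over k of (A[2][0] + B[0][1] = 7 + 2 = 9, A[2][1] + B[1][1] = 2 + 9 = 11, A[2][2] + B[2][1] = -2 + 0 = -2) = -2 (attained at k = 2)
  C[2][2] = min over k of (A[2][0] + B[0][2] = 7 + -4 = 3, A[2][1] + B[1][2] = 2 + 1 = 3, A[2][2] + B[2][2] = -2 + 4 = 2) = 2 (attained at k = 2)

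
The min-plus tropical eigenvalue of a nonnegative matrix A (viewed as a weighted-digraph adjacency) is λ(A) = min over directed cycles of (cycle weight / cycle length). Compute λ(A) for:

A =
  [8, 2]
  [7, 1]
λ(A) = 1

Enumerate directed cycles and compute their means (weight / length). Sample:
  cycle 0 → 0: weight = 8, length = 1, mean = 8/1 ≈ 8.000
  cycle 1 → 1: weight = 1, length = 1, mean = 1/1 ≈ 1.000
  cycle 0 → 1 → 0: weight = 9, length = 2, mean = 9/2 ≈ 4.500
  cycle 1 → 0 → 1: weight = 9, length = 2, mean = 9/2 ≈ 4.500
Minimum mean = 1.000, attained e.g. along the cycle 1 → 1 with weight 1 and length 1. So λ(A) = 1/1 = 1.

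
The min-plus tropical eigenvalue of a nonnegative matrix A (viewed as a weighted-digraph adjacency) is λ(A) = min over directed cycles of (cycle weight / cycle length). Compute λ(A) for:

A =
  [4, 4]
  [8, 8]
λ(A) = 4

Enumerate directed cycles and compute their means (weight / length). Sample:
  cycle 0 → 0: weight = 4, length = 1, mean = 4/1 ≈ 4.000
  cycle 1 → 1: weight = 8, length = 1, mean = 8/1 ≈ 8.000
  cycle 0 → 1 → 0: weight = 12, length = 2, mean = 12/2 ≈ 6.000
  cycle 1 → 0 → 1: weight = 12, length = 2, mean = 12/2 ≈ 6.000
Minimum mean = 4.000, attained e.g. along the cycle 0 → 0 with weight 4 and length 1. So λ(A) = 4/1 = 4.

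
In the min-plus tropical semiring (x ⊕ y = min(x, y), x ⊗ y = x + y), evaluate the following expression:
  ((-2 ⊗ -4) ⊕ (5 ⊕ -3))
((-2 ⊗ -4) ⊕ (5 ⊕ -3)) = -6

Expand innermost to outermost. Recall ⊕ takes the minimum of its arguments and ⊗ takes their sum. Working out the expression ((-2 ⊗ -4) ⊕ (5 ⊕ -3)) gives -6.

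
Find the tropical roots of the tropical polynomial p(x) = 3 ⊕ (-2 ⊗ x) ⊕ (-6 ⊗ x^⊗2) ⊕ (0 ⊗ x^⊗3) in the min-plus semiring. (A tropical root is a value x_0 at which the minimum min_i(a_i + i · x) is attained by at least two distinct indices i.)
Roots: {-6, 4, 5}

Each tropical root is a break point of the lower envelope of the lines y = a_i + i · x (there are 4 lines, with slopes 0, 1, ..., 3). Only the lines that attain the minimum somewhere contribute to roots; other lines are dominated. Here the surviving (envelope) indices are i = 3, i = 2, i = 1, i = 0.
Intersections between consecutive envelope lines give the roots: for adjacent envelope indices i < j the intersection is x = (a_i − a_j) / (j − i). Reading off the sorted break points: {-6, 4, 5}.
Verification: at each break x_0, at least two indices attain the minimum of min_i(a_i + i · x_0).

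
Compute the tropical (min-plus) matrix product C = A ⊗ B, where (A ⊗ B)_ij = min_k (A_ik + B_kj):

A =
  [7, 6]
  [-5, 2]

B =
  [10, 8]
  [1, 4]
A ⊗ B =
  [7, 10]
  [3, 3]

Apply the min-plus product entry-by-entry:
  C[0][0] = min over k of (A[0][0] + B[0][0] = 7 + 10 = 17, A[0][1] + B[1][0] = 6 + 1 = 7) = 7 (attained at k = 1)
  C[0][1] = min over k of (A[0][0] + B[0][1] = 7 + 8 = 15, A[0][1] + B[1][1] = 6 + 4 = 10) = 10 (attained at k = 1)
  C[1][0] = min over k of (A[1][0] + B[0][0] = -5 + 10 = 5, A[1][1] + B[1][0] = 2 + 1 = 3) = 3 (attained at k = 1)
  C[1][1] = min over k of (A[1][0] + B[0][1] = -5 + 8 = 3, A[1][1] + B[1][1] = 2 + 4 = 6) = 3 (attained at k = 0)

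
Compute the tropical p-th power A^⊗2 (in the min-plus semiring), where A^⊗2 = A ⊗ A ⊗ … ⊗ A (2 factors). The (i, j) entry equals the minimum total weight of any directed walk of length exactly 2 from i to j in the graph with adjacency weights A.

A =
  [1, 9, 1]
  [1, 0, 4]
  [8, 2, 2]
A^⊗2 =
  [2, 3, 2]
  [1, 0, 2]
  [3, 2, 4]

Each entry (A^⊗2)_ij equals the minimum over all length-2 walks i = v_0 → v_1 → … → v_2 = j of Σ_t A[v_t][v_{t+1}]. For example, for (i, j) = (0, 2) we minimise over 3 possible intermediate vertex sequences; the minimum is 2, attained along the walk 0 → 0 → 2.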